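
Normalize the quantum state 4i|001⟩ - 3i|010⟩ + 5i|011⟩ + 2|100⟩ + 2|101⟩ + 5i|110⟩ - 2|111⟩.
0.4288i|001⟩ - 0.3216i|010⟩ + 0.5361i|011⟩ + 0.2144|100⟩ + 0.2144|101⟩ + 0.5361i|110⟩ - 0.2144|111⟩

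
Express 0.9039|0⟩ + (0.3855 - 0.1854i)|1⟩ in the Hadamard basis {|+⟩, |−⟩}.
(0.9117 - 0.1311i)|+⟩ + (0.3666 + 0.1311i)|−⟩

With |ψ⟩ = α|0⟩ + β|1⟩, the Hadamard-basis coefficients are ⟨+|ψ⟩ = (α + β)/√2 and ⟨−|ψ⟩ = (α − β)/√2.
Here α = 0.9039, β = (0.3855 - 0.1854i): (α + β)/√2 = (0.9117 - 0.1311i), (α − β)/√2 = (0.3666 + 0.1311i).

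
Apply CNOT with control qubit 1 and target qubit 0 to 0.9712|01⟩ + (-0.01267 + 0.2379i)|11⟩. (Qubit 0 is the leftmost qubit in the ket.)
(-0.01267 + 0.2379i)|01⟩ + 0.9712|11⟩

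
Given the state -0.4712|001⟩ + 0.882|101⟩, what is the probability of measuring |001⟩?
0.222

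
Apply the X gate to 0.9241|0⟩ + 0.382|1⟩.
0.382|0⟩ + 0.9241|1⟩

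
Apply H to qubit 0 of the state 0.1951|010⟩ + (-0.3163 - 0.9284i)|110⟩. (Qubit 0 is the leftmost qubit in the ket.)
(-0.0857 - 0.6565i)|010⟩ + (0.3616 + 0.6565i)|110⟩

H on qubit 0 mixes each pair of kets that differ only in qubit 0: amplitudes (a, b) of (|…0…⟩, |…1…⟩) become ((a + b)/√2, (a − b)/√2). Kets absent from the input have amplitude 0.
(|010⟩, |110⟩): (a, b) = (0.1951, (-0.3163 - 0.9284i)) → ((-0.0857 - 0.6565i), (0.3616 + 0.6565i))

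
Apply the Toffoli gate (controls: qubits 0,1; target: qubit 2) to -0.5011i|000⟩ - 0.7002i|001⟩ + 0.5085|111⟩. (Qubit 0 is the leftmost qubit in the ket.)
-0.5011i|000⟩ - 0.7002i|001⟩ + 0.5085|110⟩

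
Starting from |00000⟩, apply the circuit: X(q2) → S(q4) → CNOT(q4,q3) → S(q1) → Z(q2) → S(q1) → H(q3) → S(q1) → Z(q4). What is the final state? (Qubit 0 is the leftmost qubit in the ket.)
-1/√2|00100⟩ - 1/√2|00110⟩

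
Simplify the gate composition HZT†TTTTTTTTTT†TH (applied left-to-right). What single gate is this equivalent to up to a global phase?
X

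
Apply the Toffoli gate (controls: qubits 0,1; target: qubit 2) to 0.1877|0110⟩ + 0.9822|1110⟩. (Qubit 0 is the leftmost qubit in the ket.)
0.1877|0110⟩ + 0.9822|1100⟩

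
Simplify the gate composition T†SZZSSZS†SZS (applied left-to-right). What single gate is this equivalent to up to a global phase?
T†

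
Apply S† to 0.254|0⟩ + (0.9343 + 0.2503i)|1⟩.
0.254|0⟩ + (0.2503 - 0.9343i)|1⟩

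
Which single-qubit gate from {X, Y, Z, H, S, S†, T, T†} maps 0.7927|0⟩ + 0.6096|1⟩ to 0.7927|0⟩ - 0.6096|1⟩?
Z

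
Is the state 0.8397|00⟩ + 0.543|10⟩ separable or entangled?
Separable

Writing the state as a|00⟩ + b|01⟩ + c|10⟩ + d|11⟩, it is a product state iff ad − bc = 0.
Here (a, b, c, d) = (0.8397, 0, 0.543, 0): ad − bc = (0.8397)(0) − (0)(0.543) = 0, so the state is separable.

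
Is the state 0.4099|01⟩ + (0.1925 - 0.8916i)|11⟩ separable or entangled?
Separable

Writing the state as a|00⟩ + b|01⟩ + c|10⟩ + d|11⟩, it is a product state iff ad − bc = 0.
Here (a, b, c, d) = (0, 0.4099, 0, (0.1925 - 0.8916i)): ad − bc = (0)(0.1925 - 0.8916i) − (0.4099)(0) = 0, so the state is separable.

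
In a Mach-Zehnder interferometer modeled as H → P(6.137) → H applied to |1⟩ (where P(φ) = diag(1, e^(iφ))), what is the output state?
(0.005333 + 0.07283i)|0⟩ + (0.9947 - 0.07283i)|1⟩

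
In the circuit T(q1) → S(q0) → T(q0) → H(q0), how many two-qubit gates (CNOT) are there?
0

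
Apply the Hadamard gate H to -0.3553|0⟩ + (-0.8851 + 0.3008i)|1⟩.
(-0.8771 + 0.2127i)|0⟩ + (0.3746 - 0.2127i)|1⟩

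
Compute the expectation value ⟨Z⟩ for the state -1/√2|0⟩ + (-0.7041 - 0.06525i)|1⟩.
-0.00001437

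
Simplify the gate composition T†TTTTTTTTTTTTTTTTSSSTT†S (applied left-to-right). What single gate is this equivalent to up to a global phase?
T†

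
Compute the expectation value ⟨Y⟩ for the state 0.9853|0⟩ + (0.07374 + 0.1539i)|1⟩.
0.3033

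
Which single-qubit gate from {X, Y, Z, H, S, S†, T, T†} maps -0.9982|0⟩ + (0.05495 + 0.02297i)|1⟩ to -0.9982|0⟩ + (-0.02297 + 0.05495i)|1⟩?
S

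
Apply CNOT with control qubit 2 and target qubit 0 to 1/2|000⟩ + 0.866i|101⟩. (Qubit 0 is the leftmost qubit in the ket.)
1/2|000⟩ + 0.866i|001⟩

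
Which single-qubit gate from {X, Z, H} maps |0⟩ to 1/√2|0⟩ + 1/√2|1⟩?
H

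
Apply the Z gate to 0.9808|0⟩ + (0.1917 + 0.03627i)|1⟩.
0.9808|0⟩ + (-0.1917 - 0.03627i)|1⟩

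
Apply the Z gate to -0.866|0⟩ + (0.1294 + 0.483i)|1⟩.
-0.866|0⟩ + (-0.1294 - 0.483i)|1⟩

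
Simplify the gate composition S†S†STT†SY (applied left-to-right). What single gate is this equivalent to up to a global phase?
Y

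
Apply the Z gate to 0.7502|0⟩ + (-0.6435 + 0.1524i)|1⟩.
0.7502|0⟩ + (0.6435 - 0.1524i)|1⟩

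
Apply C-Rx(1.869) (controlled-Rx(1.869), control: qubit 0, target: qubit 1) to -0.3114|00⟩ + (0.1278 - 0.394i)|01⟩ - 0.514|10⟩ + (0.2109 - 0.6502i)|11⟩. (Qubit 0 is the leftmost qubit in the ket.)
-0.3114|00⟩ + (0.1278 - 0.394i)|01⟩ + (-0.8284 - 0.1696i)|10⟩ + (0.1253 + 0.02705i)|11⟩

C-Rx(1.869) leaves the control-|0⟩ kets |00⟩, |01⟩ unchanged and applies Rx(1.869) to qubit 1 on the control-|1⟩ pair (|10⟩, |11⟩).
Rx(1.869) = [[cos(θ/2), −i·sin(θ/2)], [−i·sin(θ/2), cos(θ/2)]]; θ = 1.869, cos(θ/2) ≈ 0.594221, sin(θ/2) ≈ 0.804302.
With a = amp(|10⟩) = -0.514 and b = amp(|11⟩) = (0.2109 - 0.6502i):
new amp(|10⟩) = (0.594221)·a + (-0.804302i)·b = (-0.8284 - 0.1696i)
new amp(|11⟩) = (-0.804302i)·a + (0.594221)·b = (0.1253 + 0.02705i)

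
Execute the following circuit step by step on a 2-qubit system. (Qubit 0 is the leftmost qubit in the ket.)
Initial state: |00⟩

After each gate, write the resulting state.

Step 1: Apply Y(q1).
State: i|01⟩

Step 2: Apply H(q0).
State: (1/√2)i|01⟩ + (1/√2)i|11⟩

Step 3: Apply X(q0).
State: (1/√2)i|01⟩ + (1/√2)i|11⟩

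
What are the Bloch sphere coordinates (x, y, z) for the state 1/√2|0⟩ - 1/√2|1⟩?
(-1, 0, 0)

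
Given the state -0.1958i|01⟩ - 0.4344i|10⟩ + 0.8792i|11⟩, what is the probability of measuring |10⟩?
0.1887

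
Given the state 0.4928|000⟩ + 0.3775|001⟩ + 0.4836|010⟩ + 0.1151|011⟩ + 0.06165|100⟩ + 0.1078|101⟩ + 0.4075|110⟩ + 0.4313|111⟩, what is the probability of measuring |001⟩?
0.1425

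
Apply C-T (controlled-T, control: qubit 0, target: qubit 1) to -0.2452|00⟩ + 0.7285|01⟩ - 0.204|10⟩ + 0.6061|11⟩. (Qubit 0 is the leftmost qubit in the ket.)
-0.2452|00⟩ + 0.7285|01⟩ - 0.204|10⟩ + (0.4286 + 0.4286i)|11⟩

C-T leaves the control-|0⟩ kets |00⟩, |01⟩ unchanged and applies T to qubit 1 on the control-|1⟩ pair (|10⟩, |11⟩).
T = [[1, 0], [0, (1/√2 + (1/√2)i)]].
With a = amp(|10⟩) = -0.204 and b = amp(|11⟩) = 0.6061:
new amp(|10⟩) = (1)·a = -0.204
new amp(|11⟩) = (1/√2 + (1/√2)i)·b = (0.4286 + 0.4286i)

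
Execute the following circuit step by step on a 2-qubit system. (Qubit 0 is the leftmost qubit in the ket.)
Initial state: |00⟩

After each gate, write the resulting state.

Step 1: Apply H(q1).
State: 1/√2|00⟩ + 1/√2|01⟩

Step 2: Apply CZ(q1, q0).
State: 1/√2|00⟩ + 1/√2|01⟩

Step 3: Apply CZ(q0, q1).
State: 1/√2|00⟩ + 1/√2|01⟩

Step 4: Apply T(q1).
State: 1/√2|00⟩ + (1/2 + (1/2)i)|01⟩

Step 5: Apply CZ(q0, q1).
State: 1/√2|00⟩ + (1/2 + (1/2)i)|01⟩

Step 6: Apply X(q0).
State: 1/√2|10⟩ + (1/2 + (1/2)i)|11⟩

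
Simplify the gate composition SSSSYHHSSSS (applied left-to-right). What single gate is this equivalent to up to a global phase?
Y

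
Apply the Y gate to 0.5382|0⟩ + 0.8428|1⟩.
-0.8428i|0⟩ + 0.5382i|1⟩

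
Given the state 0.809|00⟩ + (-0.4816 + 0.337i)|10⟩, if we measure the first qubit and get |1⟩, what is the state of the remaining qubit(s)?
(-0.8193 + 0.5733i)|0⟩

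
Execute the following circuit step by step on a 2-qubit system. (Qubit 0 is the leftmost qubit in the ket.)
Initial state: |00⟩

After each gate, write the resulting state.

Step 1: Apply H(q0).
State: 1/√2|00⟩ + 1/√2|10⟩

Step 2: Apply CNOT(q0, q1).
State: 1/√2|00⟩ + 1/√2|11⟩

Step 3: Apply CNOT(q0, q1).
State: 1/√2|00⟩ + 1/√2|10⟩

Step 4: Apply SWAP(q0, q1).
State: 1/√2|00⟩ + 1/√2|01⟩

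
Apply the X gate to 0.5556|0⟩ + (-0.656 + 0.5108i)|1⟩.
(-0.656 + 0.5108i)|0⟩ + 0.5556|1⟩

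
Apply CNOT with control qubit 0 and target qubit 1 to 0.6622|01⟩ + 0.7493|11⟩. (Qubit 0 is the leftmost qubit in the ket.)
0.6622|01⟩ + 0.7493|10⟩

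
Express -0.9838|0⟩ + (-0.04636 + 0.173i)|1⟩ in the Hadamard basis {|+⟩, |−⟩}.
(-0.7284 + 0.1223i)|+⟩ + (-0.6629 - 0.1223i)|−⟩

With |ψ⟩ = α|0⟩ + β|1⟩, the Hadamard-basis coefficients are ⟨+|ψ⟩ = (α + β)/√2 and ⟨−|ψ⟩ = (α − β)/√2.
Here α = -0.9838, β = (-0.04636 + 0.173i): (α + β)/√2 = (-0.7284 + 0.1223i), (α − β)/√2 = (-0.6629 - 0.1223i).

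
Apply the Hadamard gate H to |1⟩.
1/√2|0⟩ - 1/√2|1⟩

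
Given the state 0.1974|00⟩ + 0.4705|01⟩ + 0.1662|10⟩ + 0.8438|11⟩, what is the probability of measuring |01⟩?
0.2214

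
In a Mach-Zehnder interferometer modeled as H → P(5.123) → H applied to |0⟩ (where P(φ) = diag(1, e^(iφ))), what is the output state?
(0.6996 - 0.4584i)|0⟩ + (0.3004 + 0.4584i)|1⟩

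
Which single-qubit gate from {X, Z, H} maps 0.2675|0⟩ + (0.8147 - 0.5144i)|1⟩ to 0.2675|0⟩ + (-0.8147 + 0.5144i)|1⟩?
Z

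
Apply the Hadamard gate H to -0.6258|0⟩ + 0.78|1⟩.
0.109|0⟩ - 0.9941|1⟩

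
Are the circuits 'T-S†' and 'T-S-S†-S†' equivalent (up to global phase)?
Yes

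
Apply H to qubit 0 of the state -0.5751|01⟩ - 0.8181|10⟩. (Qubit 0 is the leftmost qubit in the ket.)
-0.5785|00⟩ - 0.4067|01⟩ + 0.5785|10⟩ - 0.4067|11⟩

H on qubit 0 mixes each pair of kets that differ only in qubit 0: amplitudes (a, b) of (|…0…⟩, |…1…⟩) become ((a + b)/√2, (a − b)/√2). Kets absent from the input have amplitude 0.
(|00⟩, |10⟩): (a, b) = (0, -0.8181) → (-0.5785, 0.5785)
(|01⟩, |11⟩): (a, b) = (-0.5751, 0) → (-0.4067, -0.4067)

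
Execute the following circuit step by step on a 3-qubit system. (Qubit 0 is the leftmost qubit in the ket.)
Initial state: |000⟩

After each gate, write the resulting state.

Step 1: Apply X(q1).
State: |010⟩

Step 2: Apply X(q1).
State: |000⟩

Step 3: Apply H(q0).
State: 1/√2|000⟩ + 1/√2|100⟩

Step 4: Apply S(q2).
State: 1/√2|000⟩ + 1/√2|100⟩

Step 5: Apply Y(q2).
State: (1/√2)i|001⟩ + (1/√2)i|101⟩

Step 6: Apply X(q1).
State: (1/√2)i|011⟩ + (1/√2)i|111⟩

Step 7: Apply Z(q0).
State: (1/√2)i|011⟩ - (1/√2)i|111⟩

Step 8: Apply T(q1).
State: (-1/2 + (1/2)i)|011⟩ + (1/2 - (1/2)i)|111⟩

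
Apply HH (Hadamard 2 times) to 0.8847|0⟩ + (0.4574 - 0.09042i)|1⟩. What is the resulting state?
0.8847|0⟩ + (0.4574 - 0.09042i)|1⟩

H² = I, so an even number of Hadamards cancels: H^2 = I and the state is unchanged.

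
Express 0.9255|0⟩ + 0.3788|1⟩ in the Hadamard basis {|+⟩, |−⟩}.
0.9223|+⟩ + 0.3866|−⟩

With |ψ⟩ = α|0⟩ + β|1⟩, the Hadamard-basis coefficients are ⟨+|ψ⟩ = (α + β)/√2 and ⟨−|ψ⟩ = (α − β)/√2.
Here α = 0.9255, β = 0.3788: (α + β)/√2 = 0.9223, (α − β)/√2 = 0.3866.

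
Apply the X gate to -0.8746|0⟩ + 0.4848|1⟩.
0.4848|0⟩ - 0.8746|1⟩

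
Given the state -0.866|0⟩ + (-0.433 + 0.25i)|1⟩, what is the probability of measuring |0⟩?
0.75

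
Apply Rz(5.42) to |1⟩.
(-0.9083 + 0.4183i)|1⟩

Rz(5.42) = [[e^(−iθ/2), 0], [0, e^(iθ/2)]] with e^(±iθ/2) = cos(θ/2) ± i·sin(θ/2); θ = 5.42, cos(θ/2) ≈ -0.908301, sin(θ/2) ≈ 0.418318.
With a = amp(|0⟩) = 0 and b = amp(|1⟩) = 1:
new amp(|0⟩) = (-0.908301 - 0.418318i)·a = 0
new amp(|1⟩) = (-0.908301 + 0.418318i)·b = (-0.9083 + 0.4183i)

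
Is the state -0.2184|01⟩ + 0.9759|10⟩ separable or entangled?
Entangled

Writing the state as a|00⟩ + b|01⟩ + c|10⟩ + d|11⟩, it is a product state iff ad − bc = 0.
Here (a, b, c, d) = (0, -0.2184, 0.9759, 0): ad − bc = (0)(0) − (-0.2184)(0.9759) = 0.2131 ≠ 0, so the state is entangled.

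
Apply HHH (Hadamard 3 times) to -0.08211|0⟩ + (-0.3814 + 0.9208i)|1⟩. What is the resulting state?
(-0.3278 + 0.6511i)|0⟩ + (0.2116 - 0.6511i)|1⟩

H² = I, so H^3 = H: a single Hadamard. With (a, b) = (-0.08211, (-0.3814 + 0.9208i)), H gives ((a + b)/√2, (a − b)/√2) = ((-0.3278 + 0.6511i), (0.2116 - 0.6511i)).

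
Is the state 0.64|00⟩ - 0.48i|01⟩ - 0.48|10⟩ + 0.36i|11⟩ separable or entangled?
Separable

Writing the state as a|00⟩ + b|01⟩ + c|10⟩ + d|11⟩, it is a product state iff ad − bc = 0.
Here (a, b, c, d) = (0.64, -0.48i, -0.48, 0.36i): ad − bc = (0.64)(0.36i) − (-0.48i)(-0.48) = 0, so the state is separable.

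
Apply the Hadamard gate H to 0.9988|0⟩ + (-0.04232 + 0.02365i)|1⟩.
(0.6763 + 0.01672i)|0⟩ + (0.7362 - 0.01672i)|1⟩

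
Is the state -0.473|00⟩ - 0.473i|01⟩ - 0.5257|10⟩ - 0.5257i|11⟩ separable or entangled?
Separable

Writing the state as a|00⟩ + b|01⟩ + c|10⟩ + d|11⟩, it is a product state iff ad − bc = 0.
Here (a, b, c, d) = (-0.473, -0.473i, -0.5257, -0.5257i): ad − bc = (-0.473)(-0.5257i) − (-0.473i)(-0.5257) = 0, so the state is separable.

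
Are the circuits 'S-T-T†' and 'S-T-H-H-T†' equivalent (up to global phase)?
Yes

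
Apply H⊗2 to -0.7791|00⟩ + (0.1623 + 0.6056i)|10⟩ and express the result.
(-0.3084 + 0.3028i)|00⟩ + (-0.3084 + 0.3028i)|01⟩ + (-0.4707 - 0.3028i)|10⟩ + (-0.4707 - 0.3028i)|11⟩

H⊗2 gives amp(|y⟩) = (1/2) Σ_x (−1)^(x·y) amp(|x⟩), where x·y is the number of positions in which both x and y have a 1.
|00⟩: (-0.7791 + (0.1623 + 0.6056i))/2 = (-0.3084 + 0.3028i)
|01⟩: (-0.7791 + (0.1623 + 0.6056i))/2 = (-0.3084 + 0.3028i)
|10⟩: (-0.7791 - (0.1623 + 0.6056i))/2 = (-0.4707 - 0.3028i)
|11⟩: (-0.7791 - (0.1623 + 0.6056i))/2 = (-0.4707 - 0.3028i)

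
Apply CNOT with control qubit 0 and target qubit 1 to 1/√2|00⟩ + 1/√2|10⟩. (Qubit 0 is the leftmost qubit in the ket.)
1/√2|00⟩ + 1/√2|11⟩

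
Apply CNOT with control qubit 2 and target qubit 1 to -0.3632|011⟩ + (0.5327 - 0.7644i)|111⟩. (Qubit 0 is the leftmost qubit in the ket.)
-0.3632|001⟩ + (0.5327 - 0.7644i)|101⟩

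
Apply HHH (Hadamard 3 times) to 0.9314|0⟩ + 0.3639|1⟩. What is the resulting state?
0.9159|0⟩ + 0.4013|1⟩

H² = I, so H^3 = H: a single Hadamard. With (a, b) = (0.9314, 0.3639), H gives ((a + b)/√2, (a − b)/√2) = (0.9159, 0.4013).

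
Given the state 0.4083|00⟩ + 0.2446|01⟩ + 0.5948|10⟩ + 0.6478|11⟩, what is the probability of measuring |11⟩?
0.4196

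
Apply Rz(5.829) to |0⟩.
(-0.9743 - 0.2251i)|0⟩

Rz(5.829) = [[e^(−iθ/2), 0], [0, e^(iθ/2)]] with e^(±iθ/2) = cos(θ/2) ± i·sin(θ/2); θ = 5.829, cos(θ/2) ≈ -0.974325, sin(θ/2) ≈ 0.225146.
With a = amp(|0⟩) = 1 and b = amp(|1⟩) = 0:
new amp(|0⟩) = (-0.974325 - 0.225146i)·a = (-0.9743 - 0.2251i)
new amp(|1⟩) = (-0.974325 + 0.225146i)·b = 0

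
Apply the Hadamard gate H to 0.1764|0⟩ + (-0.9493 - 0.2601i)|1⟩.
(-0.5465 - 0.1839i)|0⟩ + (0.796 + 0.1839i)|1⟩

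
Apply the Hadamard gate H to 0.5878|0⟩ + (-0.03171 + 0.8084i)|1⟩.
(0.3932 + 0.5716i)|0⟩ + (0.4381 - 0.5716i)|1⟩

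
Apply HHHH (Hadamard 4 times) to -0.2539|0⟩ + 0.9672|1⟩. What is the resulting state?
-0.2539|0⟩ + 0.9672|1⟩

H² = I, so an even number of Hadamards cancels: H^4 = I and the state is unchanged.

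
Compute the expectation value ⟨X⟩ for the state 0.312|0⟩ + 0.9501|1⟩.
0.5929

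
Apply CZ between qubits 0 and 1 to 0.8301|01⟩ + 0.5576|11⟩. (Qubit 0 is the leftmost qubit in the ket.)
0.8301|01⟩ - 0.5576|11⟩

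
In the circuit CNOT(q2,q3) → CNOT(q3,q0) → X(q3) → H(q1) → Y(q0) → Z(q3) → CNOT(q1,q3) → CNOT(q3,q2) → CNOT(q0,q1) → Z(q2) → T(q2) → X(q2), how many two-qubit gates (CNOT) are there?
5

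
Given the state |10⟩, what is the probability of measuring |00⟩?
0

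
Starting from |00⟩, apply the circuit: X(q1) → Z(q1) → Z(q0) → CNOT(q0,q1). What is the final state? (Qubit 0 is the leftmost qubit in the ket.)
-|01⟩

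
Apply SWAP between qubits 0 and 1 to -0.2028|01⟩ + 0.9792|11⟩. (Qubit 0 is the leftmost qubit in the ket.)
-0.2028|10⟩ + 0.9792|11⟩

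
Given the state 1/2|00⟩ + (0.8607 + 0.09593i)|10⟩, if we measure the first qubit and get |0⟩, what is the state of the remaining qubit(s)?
|0⟩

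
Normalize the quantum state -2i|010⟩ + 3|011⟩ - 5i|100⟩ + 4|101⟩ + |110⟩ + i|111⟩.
-0.2673i|010⟩ + 0.4009|011⟩ - 0.6682i|100⟩ + 0.5345|101⟩ + 0.1336|110⟩ + 0.1336i|111⟩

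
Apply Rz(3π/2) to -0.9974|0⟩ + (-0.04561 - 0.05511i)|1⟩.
(0.7053 + 0.7053i)|0⟩ + (0.07122 + 0.006718i)|1⟩

Rz(3π/2) = [[e^(−iθ/2), 0], [0, e^(iθ/2)]] with e^(±iθ/2) = cos(θ/2) ± i·sin(θ/2); θ = 3π/2, cos(θ/2) ≈ -0.707107, sin(θ/2) ≈ 0.707107.
With a = amp(|0⟩) = -0.9974 and b = amp(|1⟩) = (-0.04561 - 0.05511i):
new amp(|0⟩) = (-0.707107 - 0.707107i)·a = (0.7053 + 0.7053i)
new amp(|1⟩) = (-0.707107 + 0.707107i)·b = (0.07122 + 0.006718i)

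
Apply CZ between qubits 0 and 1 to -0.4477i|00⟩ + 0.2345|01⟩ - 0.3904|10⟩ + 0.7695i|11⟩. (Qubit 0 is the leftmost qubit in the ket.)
-0.4477i|00⟩ + 0.2345|01⟩ - 0.3904|10⟩ - 0.7695i|11⟩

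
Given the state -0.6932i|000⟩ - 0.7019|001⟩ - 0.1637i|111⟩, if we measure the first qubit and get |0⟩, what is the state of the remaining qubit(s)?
-0.7027i|00⟩ - 0.7115|01⟩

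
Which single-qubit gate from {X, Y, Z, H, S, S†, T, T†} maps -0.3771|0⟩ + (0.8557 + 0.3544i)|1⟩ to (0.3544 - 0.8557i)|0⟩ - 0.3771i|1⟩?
Y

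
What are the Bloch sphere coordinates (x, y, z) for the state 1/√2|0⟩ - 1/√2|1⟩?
(-1, 0, 0)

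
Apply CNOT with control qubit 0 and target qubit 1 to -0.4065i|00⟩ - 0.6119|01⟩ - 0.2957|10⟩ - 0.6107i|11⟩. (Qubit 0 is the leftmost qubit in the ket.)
-0.4065i|00⟩ - 0.6119|01⟩ - 0.6107i|10⟩ - 0.2957|11⟩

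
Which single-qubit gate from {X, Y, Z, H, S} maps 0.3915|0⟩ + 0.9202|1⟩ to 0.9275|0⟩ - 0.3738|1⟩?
H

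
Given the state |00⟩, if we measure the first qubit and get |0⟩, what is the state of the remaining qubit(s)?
|0⟩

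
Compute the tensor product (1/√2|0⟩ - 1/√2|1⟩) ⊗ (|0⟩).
1/√2|00⟩ - 1/√2|10⟩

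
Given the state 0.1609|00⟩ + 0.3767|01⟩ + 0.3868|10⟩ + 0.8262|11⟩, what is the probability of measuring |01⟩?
0.1419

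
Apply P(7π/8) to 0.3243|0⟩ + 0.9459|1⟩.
0.3243|0⟩ + (-0.8739 + 0.362i)|1⟩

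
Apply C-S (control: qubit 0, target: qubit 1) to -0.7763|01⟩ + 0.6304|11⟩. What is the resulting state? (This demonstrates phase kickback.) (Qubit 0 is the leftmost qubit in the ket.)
-0.7763|01⟩ + 0.6304i|11⟩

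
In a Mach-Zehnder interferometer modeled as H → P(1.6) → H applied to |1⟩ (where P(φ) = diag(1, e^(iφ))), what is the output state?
(0.5146 - 0.4998i)|0⟩ + (0.4854 + 0.4998i)|1⟩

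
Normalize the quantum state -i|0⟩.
-i|0⟩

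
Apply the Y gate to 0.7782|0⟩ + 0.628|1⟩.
-0.628i|0⟩ + 0.7782i|1⟩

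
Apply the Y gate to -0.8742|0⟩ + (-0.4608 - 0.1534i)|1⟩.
(-0.1534 + 0.4608i)|0⟩ - 0.8742i|1⟩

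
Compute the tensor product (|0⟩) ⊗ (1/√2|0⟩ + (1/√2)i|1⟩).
1/√2|00⟩ + (1/√2)i|01⟩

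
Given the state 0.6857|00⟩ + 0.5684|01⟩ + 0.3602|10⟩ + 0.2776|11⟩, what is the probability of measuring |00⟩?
0.4702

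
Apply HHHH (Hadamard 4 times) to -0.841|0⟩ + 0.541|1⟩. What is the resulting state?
-0.841|0⟩ + 0.541|1⟩

H² = I, so an even number of Hadamards cancels: H^4 = I and the state is unchanged.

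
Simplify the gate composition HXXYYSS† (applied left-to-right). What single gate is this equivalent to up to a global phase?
H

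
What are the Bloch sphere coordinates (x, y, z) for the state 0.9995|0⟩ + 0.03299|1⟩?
(0.06595, 0, 0.9979)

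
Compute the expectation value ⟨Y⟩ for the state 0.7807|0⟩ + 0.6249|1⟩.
0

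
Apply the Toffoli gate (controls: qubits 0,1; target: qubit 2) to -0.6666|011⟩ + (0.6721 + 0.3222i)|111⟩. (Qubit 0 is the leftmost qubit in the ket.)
-0.6666|011⟩ + (0.6721 + 0.3222i)|110⟩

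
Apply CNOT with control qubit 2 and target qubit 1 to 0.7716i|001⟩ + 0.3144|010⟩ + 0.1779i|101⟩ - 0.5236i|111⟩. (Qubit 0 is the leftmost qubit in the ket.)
0.3144|010⟩ + 0.7716i|011⟩ - 0.5236i|101⟩ + 0.1779i|111⟩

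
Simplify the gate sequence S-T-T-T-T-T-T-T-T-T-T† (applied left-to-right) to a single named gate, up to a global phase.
S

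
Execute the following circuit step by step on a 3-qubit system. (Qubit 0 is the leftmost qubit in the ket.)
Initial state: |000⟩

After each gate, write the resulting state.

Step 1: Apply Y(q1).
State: i|010⟩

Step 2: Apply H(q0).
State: (1/√2)i|010⟩ + (1/√2)i|110⟩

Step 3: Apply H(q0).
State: i|010⟩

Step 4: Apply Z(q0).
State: i|010⟩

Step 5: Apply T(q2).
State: i|010⟩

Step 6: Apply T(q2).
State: i|010⟩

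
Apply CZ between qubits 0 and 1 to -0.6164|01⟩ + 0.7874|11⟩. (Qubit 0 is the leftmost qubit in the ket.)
-0.6164|01⟩ - 0.7874|11⟩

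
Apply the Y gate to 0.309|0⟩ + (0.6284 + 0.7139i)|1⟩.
(0.7139 - 0.6284i)|0⟩ + 0.309i|1⟩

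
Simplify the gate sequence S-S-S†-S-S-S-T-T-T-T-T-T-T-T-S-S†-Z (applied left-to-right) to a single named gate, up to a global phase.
Z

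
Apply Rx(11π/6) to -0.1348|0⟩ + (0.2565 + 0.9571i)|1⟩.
(0.3779 - 0.06639i)|0⟩ + (-0.2478 - 0.8896i)|1⟩

Rx(11π/6) = [[cos(θ/2), −i·sin(θ/2)], [−i·sin(θ/2), cos(θ/2)]]; θ = 11π/6, cos(θ/2) ≈ -0.965926, sin(θ/2) ≈ 0.258819.
With a = amp(|0⟩) = -0.1348 and b = amp(|1⟩) = (0.2565 + 0.9571i):
new amp(|0⟩) = (-0.965926)·a + (-0.258819i)·b = (0.3779 - 0.06639i)
new amp(|1⟩) = (-0.258819i)·a + (-0.965926)·b = (-0.2478 - 0.8896i)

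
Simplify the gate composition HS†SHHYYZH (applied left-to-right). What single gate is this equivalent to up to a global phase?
X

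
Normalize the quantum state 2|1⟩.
|1⟩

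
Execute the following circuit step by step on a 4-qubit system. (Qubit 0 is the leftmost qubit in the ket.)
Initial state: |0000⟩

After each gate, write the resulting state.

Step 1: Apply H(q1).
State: 1/√2|0000⟩ + 1/√2|0100⟩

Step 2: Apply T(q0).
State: 1/√2|0000⟩ + 1/√2|0100⟩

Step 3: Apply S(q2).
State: 1/√2|0000⟩ + 1/√2|0100⟩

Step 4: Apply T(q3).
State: 1/√2|0000⟩ + 1/√2|0100⟩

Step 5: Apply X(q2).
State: 1/√2|0010⟩ + 1/√2|0110⟩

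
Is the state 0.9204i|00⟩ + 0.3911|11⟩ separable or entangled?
Entangled

Writing the state as a|00⟩ + b|01⟩ + c|10⟩ + d|11⟩, it is a product state iff ad − bc = 0.
Here (a, b, c, d) = (0.9204i, 0, 0, 0.3911): ad − bc = (0.9204i)(0.3911) − (0)(0) = 0.36i ≠ 0, so the state is entangled.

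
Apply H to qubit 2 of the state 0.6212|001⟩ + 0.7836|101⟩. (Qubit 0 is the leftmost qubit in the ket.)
0.4393|000⟩ - 0.4393|001⟩ + 0.5541|100⟩ - 0.5541|101⟩

H on qubit 2 mixes each pair of kets that differ only in qubit 2: amplitudes (a, b) of (|…0…⟩, |…1…⟩) become ((a + b)/√2, (a − b)/√2). Kets absent from the input have amplitude 0.
(|000⟩, |001⟩): (a, b) = (0, 0.6212) → (0.4393, -0.4393)
(|100⟩, |101⟩): (a, b) = (0, 0.7836) → (0.5541, -0.5541)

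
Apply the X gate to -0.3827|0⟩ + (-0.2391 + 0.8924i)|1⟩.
(-0.2391 + 0.8924i)|0⟩ - 0.3827|1⟩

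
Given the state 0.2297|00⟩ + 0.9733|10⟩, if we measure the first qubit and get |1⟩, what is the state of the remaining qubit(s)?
|0⟩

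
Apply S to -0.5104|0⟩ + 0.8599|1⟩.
-0.5104|0⟩ + 0.8599i|1⟩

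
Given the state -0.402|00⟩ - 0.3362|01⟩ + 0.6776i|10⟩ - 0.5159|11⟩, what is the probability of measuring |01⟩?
0.113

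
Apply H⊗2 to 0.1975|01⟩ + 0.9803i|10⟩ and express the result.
(0.09875 + 0.4902i)|00⟩ + (-0.09875 + 0.4902i)|01⟩ + (0.09875 - 0.4902i)|10⟩ + (-0.09875 - 0.4902i)|11⟩

H⊗2 gives amp(|y⟩) = (1/2) Σ_x (−1)^(x·y) amp(|x⟩), where x·y is the number of positions in which both x and y have a 1.
|00⟩: (0.1975 + 0.9803i)/2 = (0.09875 + 0.4902i)
|01⟩: (-0.1975 + 0.9803i)/2 = (-0.09875 + 0.4902i)
|10⟩: (0.1975 - 0.9803i)/2 = (0.09875 - 0.4902i)
|11⟩: (-0.1975 - 0.9803i)/2 = (-0.09875 - 0.4902i)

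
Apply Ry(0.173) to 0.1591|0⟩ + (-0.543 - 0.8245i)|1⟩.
(0.2054 + 0.07123i)|0⟩ + (-0.5272 - 0.8214i)|1⟩

Ry(0.173) = [[cos(θ/2), −sin(θ/2)], [sin(θ/2), cos(θ/2)]]; θ = 0.173, cos(θ/2) ≈ 0.996261, sin(θ/2) ≈ 0.0863922.
With a = amp(|0⟩) = 0.1591 and b = amp(|1⟩) = (-0.543 - 0.8245i):
new amp(|0⟩) = (0.996261)·a + (-0.0863922)·b = (0.2054 + 0.07123i)
new amp(|1⟩) = (0.0863922)·a + (0.996261)·b = (-0.5272 - 0.8214i)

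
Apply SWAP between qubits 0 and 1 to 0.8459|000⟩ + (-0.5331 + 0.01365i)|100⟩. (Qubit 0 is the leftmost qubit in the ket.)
0.8459|000⟩ + (-0.5331 + 0.01365i)|010⟩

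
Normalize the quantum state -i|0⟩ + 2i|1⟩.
-(1/√5)i|0⟩ + 0.8944i|1⟩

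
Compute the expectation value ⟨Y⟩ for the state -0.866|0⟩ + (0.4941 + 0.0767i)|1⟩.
-0.1328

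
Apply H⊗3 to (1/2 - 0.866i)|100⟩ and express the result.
(0.1768 - 0.3062i)|000⟩ + (0.1768 - 0.3062i)|001⟩ + (0.1768 - 0.3062i)|010⟩ + (0.1768 - 0.3062i)|011⟩ + (-0.1768 + 0.3062i)|100⟩ + (-0.1768 + 0.3062i)|101⟩ + (-0.1768 + 0.3062i)|110⟩ + (-0.1768 + 0.3062i)|111⟩

H⊗3 gives amp(|y⟩) = (1/2√2) Σ_x (−1)^(x·y) amp(|x⟩), where x·y is the number of positions in which both x and y have a 1.
|000⟩: ((1/2 - 0.866i))/(2√2) = (0.1768 - 0.3062i)
|001⟩: ((1/2 - 0.866i))/(2√2) = (0.1768 - 0.3062i)
|010⟩: ((1/2 - 0.866i))/(2√2) = (0.1768 - 0.3062i)
|011⟩: ((1/2 - 0.866i))/(2√2) = (0.1768 - 0.3062i)
|100⟩: (-(1/2 - 0.866i))/(2√2) = (-0.1768 + 0.3062i)
|101⟩: (-(1/2 - 0.866i))/(2√2) = (-0.1768 + 0.3062i)
|110⟩: (-(1/2 - 0.866i))/(2√2) = (-0.1768 + 0.3062i)
|111⟩: (-(1/2 - 0.866i))/(2√2) = (-0.1768 + 0.3062i)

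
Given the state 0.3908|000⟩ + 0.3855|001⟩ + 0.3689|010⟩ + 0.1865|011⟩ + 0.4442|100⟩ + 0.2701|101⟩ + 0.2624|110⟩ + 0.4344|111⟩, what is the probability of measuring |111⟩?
0.1887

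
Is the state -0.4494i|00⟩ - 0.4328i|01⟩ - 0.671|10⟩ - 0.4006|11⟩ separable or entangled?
Entangled

Writing the state as a|00⟩ + b|01⟩ + c|10⟩ + d|11⟩, it is a product state iff ad − bc = 0.
Here (a, b, c, d) = (-0.4494i, -0.4328i, -0.671, -0.4006): ad − bc = (-0.4494i)(-0.4006) − (-0.4328i)(-0.671) = -0.1104i ≠ 0, so the state is entangled.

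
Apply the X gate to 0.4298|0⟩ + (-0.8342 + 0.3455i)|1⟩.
(-0.8342 + 0.3455i)|0⟩ + 0.4298|1⟩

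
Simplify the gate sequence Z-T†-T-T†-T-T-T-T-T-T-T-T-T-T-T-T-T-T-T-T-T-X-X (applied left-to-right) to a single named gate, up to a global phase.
Z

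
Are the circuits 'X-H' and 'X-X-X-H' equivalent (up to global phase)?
Yes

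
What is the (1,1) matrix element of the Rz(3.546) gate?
(-0.2008 + 0.9796i)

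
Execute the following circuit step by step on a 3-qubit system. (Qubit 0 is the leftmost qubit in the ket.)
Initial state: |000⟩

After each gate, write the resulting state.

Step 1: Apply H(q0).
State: 1/√2|000⟩ + 1/√2|100⟩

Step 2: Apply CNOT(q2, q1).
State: 1/√2|000⟩ + 1/√2|100⟩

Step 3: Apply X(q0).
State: 1/√2|000⟩ + 1/√2|100⟩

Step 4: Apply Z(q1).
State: 1/√2|000⟩ + 1/√2|100⟩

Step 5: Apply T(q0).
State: 1/√2|000⟩ + (1/2 + (1/2)i)|100⟩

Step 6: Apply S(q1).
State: 1/√2|000⟩ + (1/2 + (1/2)i)|100⟩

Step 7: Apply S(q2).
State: 1/√2|000⟩ + (1/2 + (1/2)i)|100⟩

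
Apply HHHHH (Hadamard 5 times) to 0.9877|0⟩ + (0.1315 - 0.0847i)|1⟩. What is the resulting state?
(0.7914 - 0.05989i)|0⟩ + (0.6054 + 0.05989i)|1⟩

H² = I, so H^5 = H: a single Hadamard. With (a, b) = (0.9877, (0.1315 - 0.0847i)), H gives ((a + b)/√2, (a − b)/√2) = ((0.7914 - 0.05989i), (0.6054 + 0.05989i)).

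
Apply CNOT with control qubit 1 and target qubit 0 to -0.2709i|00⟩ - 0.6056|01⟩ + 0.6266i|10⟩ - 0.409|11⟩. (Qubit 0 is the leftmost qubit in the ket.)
-0.2709i|00⟩ - 0.409|01⟩ + 0.6266i|10⟩ - 0.6056|11⟩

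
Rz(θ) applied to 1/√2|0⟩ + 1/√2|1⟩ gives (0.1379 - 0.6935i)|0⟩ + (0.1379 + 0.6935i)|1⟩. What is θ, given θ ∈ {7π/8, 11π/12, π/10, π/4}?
7π/8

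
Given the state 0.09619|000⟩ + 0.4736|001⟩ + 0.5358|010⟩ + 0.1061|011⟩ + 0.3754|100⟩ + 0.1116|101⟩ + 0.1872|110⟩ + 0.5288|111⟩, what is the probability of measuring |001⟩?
0.2243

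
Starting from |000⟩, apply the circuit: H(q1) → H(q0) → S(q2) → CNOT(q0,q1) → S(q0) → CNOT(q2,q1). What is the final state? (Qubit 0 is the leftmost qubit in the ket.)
1/2|000⟩ + 1/2|010⟩ + (1/2)i|100⟩ + (1/2)i|110⟩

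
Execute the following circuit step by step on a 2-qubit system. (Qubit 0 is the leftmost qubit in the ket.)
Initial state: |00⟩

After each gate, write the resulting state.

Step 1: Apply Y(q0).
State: i|10⟩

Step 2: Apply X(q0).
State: i|00⟩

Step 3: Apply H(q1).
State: (1/√2)i|00⟩ + (1/√2)i|01⟩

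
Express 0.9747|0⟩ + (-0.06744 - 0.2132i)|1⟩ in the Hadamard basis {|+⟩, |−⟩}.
(0.6415 - 0.1508i)|+⟩ + (0.7369 + 0.1508i)|−⟩

With |ψ⟩ = α|0⟩ + β|1⟩, the Hadamard-basis coefficients are ⟨+|ψ⟩ = (α + β)/√2 and ⟨−|ψ⟩ = (α − β)/√2.
Here α = 0.9747, β = (-0.06744 - 0.2132i): (α + β)/√2 = (0.6415 - 0.1508i), (α − β)/√2 = (0.7369 + 0.1508i).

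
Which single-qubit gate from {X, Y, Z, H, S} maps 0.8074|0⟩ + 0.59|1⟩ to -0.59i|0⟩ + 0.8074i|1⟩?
Y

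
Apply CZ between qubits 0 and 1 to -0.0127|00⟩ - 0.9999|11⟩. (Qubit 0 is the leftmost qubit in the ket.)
-0.0127|00⟩ + 0.9999|11⟩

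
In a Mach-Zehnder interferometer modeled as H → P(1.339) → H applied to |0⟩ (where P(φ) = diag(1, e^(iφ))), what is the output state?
(0.6149 + 0.4866i)|0⟩ + (0.3851 - 0.4866i)|1⟩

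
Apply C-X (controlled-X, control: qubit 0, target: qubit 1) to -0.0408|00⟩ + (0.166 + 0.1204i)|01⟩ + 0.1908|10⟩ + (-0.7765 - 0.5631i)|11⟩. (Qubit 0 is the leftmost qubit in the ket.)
-0.0408|00⟩ + (0.166 + 0.1204i)|01⟩ + (-0.7765 - 0.5631i)|10⟩ + 0.1908|11⟩

C-X leaves the control-|0⟩ kets |00⟩, |01⟩ unchanged and applies X to qubit 1 on the control-|1⟩ pair (|10⟩, |11⟩).
X = [[0, 1], [1, 0]].
With a = amp(|10⟩) = 0.1908 and b = amp(|11⟩) = (-0.7765 - 0.5631i):
new amp(|10⟩) = (1)·b = (-0.7765 - 0.5631i)
new amp(|11⟩) = (1)·a = 0.1908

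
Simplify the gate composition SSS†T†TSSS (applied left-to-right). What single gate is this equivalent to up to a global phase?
I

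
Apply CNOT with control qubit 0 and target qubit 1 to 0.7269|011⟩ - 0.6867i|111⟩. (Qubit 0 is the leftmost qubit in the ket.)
0.7269|011⟩ - 0.6867i|101⟩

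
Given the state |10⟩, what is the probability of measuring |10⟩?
1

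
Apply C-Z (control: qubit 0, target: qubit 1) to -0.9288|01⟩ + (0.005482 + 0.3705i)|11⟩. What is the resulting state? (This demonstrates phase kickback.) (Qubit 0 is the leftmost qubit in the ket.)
-0.9288|01⟩ + (-0.005482 - 0.3705i)|11⟩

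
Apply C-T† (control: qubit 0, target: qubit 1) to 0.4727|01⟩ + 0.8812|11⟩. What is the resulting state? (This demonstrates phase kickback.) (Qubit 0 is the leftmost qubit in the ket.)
0.4727|01⟩ + (0.6231 - 0.6231i)|11⟩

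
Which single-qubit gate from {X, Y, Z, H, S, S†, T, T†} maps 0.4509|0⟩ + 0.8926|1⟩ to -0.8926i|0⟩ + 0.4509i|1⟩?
Y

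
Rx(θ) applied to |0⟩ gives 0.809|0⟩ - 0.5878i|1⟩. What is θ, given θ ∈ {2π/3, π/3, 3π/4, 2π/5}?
2π/5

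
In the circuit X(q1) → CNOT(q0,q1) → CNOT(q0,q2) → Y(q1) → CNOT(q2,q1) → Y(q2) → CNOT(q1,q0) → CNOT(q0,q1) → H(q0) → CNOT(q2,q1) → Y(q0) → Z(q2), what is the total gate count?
12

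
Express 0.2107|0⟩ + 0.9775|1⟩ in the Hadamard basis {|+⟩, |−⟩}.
0.8402|+⟩ - 0.5422|−⟩

With |ψ⟩ = α|0⟩ + β|1⟩, the Hadamard-basis coefficients are ⟨+|ψ⟩ = (α + β)/√2 and ⟨−|ψ⟩ = (α − β)/√2.
Here α = 0.2107, β = 0.9775: (α + β)/√2 = 0.8402, (α − β)/√2 = -0.5422.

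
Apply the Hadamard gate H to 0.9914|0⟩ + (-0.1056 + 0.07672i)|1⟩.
(0.6264 + 0.05425i)|0⟩ + (0.7757 - 0.05425i)|1⟩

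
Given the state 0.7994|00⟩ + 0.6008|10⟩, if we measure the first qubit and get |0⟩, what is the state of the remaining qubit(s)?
|0⟩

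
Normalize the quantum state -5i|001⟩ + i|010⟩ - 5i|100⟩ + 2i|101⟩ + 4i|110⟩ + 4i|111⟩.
-0.5361i|001⟩ + 0.1072i|010⟩ - 0.5361i|100⟩ + 0.2144i|101⟩ + 0.4288i|110⟩ + 0.4288i|111⟩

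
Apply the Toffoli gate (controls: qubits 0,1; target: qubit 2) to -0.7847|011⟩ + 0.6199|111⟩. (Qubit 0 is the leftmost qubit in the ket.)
-0.7847|011⟩ + 0.6199|110⟩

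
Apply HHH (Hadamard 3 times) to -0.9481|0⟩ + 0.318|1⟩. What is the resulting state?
-0.4455|0⟩ - 0.8953|1⟩

H² = I, so H^3 = H: a single Hadamard. With (a, b) = (-0.9481, 0.318), H gives ((a + b)/√2, (a − b)/√2) = (-0.4455, -0.8953).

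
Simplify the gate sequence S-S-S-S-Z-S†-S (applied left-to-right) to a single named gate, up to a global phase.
Z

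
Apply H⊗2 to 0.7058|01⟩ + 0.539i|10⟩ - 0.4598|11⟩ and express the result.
(0.123 + 0.2695i)|00⟩ + (-0.123 + 0.2695i)|01⟩ + (0.5828 - 0.2695i)|10⟩ + (-0.5828 - 0.2695i)|11⟩

H⊗2 gives amp(|y⟩) = (1/2) Σ_x (−1)^(x·y) amp(|x⟩), where x·y is the number of positions in which both x and y have a 1.
|00⟩: (0.7058 + 0.539i - 0.4598)/2 = (0.123 + 0.2695i)
|01⟩: (-0.7058 + 0.539i + 0.4598)/2 = (-0.123 + 0.2695i)
|10⟩: (0.7058 - 0.539i + 0.4598)/2 = (0.5828 - 0.2695i)
|11⟩: (-0.7058 - 0.539i - 0.4598)/2 = (-0.5828 - 0.2695i)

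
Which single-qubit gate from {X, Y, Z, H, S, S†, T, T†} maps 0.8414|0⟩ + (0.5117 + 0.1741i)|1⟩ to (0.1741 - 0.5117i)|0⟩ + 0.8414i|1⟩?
Y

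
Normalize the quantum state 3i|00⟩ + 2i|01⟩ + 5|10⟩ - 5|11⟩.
(1/√7)i|00⟩ + 0.252i|01⟩ + 0.6299|10⟩ - 0.6299|11⟩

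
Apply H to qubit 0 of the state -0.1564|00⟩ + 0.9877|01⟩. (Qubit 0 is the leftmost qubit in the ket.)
-0.1106|00⟩ + 0.6984|01⟩ - 0.1106|10⟩ + 0.6984|11⟩

H on qubit 0 mixes each pair of kets that differ only in qubit 0: amplitudes (a, b) of (|…0…⟩, |…1…⟩) become ((a + b)/√2, (a − b)/√2). Kets absent from the input have amplitude 0.
(|00⟩, |10⟩): (a, b) = (-0.1564, 0) → (-0.1106, -0.1106)
(|01⟩, |11⟩): (a, b) = (0.9877, 0) → (0.6984, 0.6984)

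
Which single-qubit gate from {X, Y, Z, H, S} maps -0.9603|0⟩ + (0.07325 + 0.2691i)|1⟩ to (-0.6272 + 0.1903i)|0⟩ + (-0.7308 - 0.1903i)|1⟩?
H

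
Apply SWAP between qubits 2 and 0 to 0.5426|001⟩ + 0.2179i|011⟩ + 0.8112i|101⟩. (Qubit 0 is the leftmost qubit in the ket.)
0.5426|100⟩ + 0.8112i|101⟩ + 0.2179i|110⟩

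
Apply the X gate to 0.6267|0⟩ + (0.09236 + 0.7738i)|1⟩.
(0.09236 + 0.7738i)|0⟩ + 0.6267|1⟩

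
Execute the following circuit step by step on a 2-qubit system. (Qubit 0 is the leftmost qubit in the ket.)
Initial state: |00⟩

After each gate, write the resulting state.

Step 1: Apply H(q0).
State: 1/√2|00⟩ + 1/√2|10⟩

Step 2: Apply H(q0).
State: |00⟩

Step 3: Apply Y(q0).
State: i|10⟩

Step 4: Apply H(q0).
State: (1/√2)i|00⟩ - (1/√2)i|10⟩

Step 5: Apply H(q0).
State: i|10⟩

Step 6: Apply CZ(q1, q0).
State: i|10⟩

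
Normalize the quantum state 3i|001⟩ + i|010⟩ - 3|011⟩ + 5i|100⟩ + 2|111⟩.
0.433i|001⟩ + 0.1443i|010⟩ - 0.433|011⟩ + 0.7217i|100⟩ + 0.2887|111⟩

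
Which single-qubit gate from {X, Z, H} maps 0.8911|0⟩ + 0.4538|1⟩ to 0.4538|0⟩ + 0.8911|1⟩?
X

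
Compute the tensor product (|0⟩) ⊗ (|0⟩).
|00⟩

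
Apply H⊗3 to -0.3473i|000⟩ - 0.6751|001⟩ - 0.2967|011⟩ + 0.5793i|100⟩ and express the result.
(-0.3436 + 0.08202i)|000⟩ + (0.3436 + 0.08202i)|001⟩ + (-0.1338 + 0.08202i)|010⟩ + (0.1338 + 0.08202i)|011⟩ + (-0.3436 - 0.3276i)|100⟩ + (0.3436 - 0.3276i)|101⟩ + (-0.1338 - 0.3276i)|110⟩ + (0.1338 - 0.3276i)|111⟩

H⊗3 gives amp(|y⟩) = (1/2√2) Σ_x (−1)^(x·y) amp(|x⟩), where x·y is the number of positions in which both x and y have a 1.
|000⟩: (-0.3473i - 0.6751 - 0.2967 + 0.5793i)/(2√2) = (-0.3436 + 0.08202i)
|001⟩: (-0.3473i + 0.6751 + 0.2967 + 0.5793i)/(2√2) = (0.3436 + 0.08202i)
|010⟩: (-0.3473i - 0.6751 + 0.2967 + 0.5793i)/(2√2) = (-0.1338 + 0.08202i)
|011⟩: (-0.3473i + 0.6751 - 0.2967 + 0.5793i)/(2√2) = (0.1338 + 0.08202i)
|100⟩: (-0.3473i - 0.6751 - 0.2967 - 0.5793i)/(2√2) = (-0.3436 - 0.3276i)
|101⟩: (-0.3473i + 0.6751 + 0.2967 - 0.5793i)/(2√2) = (0.3436 - 0.3276i)
|110⟩: (-0.3473i - 0.6751 + 0.2967 - 0.5793i)/(2√2) = (-0.1338 - 0.3276i)
|111⟩: (-0.3473i + 0.6751 - 0.2967 - 0.5793i)/(2√2) = (0.1338 - 0.3276i)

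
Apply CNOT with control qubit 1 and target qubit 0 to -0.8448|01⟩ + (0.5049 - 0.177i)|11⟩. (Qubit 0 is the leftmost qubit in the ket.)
(0.5049 - 0.177i)|01⟩ - 0.8448|11⟩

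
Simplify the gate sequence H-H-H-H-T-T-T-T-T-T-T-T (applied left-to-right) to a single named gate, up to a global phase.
I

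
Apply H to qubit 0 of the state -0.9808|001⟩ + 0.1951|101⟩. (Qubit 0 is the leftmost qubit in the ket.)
-0.5556|001⟩ - 0.8315|101⟩

H on qubit 0 mixes each pair of kets that differ only in qubit 0: amplitudes (a, b) of (|…0…⟩, |…1…⟩) become ((a + b)/√2, (a − b)/√2). Kets absent from the input have amplitude 0.
(|001⟩, |101⟩): (a, b) = (-0.9808, 0.1951) → (-0.5556, -0.8315)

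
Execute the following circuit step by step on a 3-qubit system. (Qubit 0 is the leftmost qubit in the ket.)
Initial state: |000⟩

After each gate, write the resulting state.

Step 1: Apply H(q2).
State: 1/√2|000⟩ + 1/√2|001⟩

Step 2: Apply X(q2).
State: 1/√2|000⟩ + 1/√2|001⟩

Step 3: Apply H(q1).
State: 1/2|000⟩ + 1/2|001⟩ + 1/2|010⟩ + 1/2|011⟩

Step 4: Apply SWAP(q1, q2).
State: 1/2|000⟩ + 1/2|001⟩ + 1/2|010⟩ + 1/2|011⟩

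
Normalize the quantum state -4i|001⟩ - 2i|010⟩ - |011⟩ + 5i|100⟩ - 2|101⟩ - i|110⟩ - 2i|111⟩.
-0.5394i|001⟩ - 0.2697i|010⟩ - 0.1348|011⟩ + 0.6742i|100⟩ - 0.2697|101⟩ - 0.1348i|110⟩ - 0.2697i|111⟩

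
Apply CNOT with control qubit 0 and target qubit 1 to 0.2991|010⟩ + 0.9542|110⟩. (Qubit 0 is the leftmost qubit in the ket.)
0.2991|010⟩ + 0.9542|100⟩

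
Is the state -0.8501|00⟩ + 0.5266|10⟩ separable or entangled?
Separable

Writing the state as a|00⟩ + b|01⟩ + c|10⟩ + d|11⟩, it is a product state iff ad − bc = 0.
Here (a, b, c, d) = (-0.8501, 0, 0.5266, 0): ad − bc = (-0.8501)(0) − (0)(0.5266) = 0, so the state is separable.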